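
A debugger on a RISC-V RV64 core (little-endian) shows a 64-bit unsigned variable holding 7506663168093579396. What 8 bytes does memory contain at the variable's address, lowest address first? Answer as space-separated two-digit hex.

84 E8 B9 1E 61 06 2D 68

7506663168093579396 in hexadecimal, padded to 64 bits, is 0x682D06611EB9E884.
Split into bytes (most-significant first): 68 2D 06 61 1E B9 E8 84.
In little-endian order the low byte comes first in memory.
So at ascending addresses the bytes are 84 E8 B9 1E 61 06 2D 68.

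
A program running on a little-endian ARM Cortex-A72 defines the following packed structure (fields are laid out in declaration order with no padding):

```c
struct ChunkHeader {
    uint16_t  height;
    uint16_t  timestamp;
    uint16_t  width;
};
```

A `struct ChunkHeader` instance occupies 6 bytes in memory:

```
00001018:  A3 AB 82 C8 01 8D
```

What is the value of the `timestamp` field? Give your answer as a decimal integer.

`timestamp` follows `height` (2 bytes), so it starts at byte offset 2 and occupies 2 bytes.
Bytes at offsets 2..3: 82 C8.
Little-endian stores the least-significant byte at the lowest address.
Reassemble most-significant byte first: C8 82 → 0xC882.
0xC882 = 51330.

51330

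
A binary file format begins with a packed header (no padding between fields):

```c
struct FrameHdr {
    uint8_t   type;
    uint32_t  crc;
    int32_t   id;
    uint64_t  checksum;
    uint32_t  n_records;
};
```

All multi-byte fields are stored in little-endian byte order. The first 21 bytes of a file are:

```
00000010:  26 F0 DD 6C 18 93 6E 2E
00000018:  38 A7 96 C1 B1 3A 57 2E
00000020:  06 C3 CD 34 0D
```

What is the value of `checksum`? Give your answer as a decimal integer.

445389322758231719

`checksum` follows `type` (1 B), `crc` (4 B), `id` (4 B), so it starts at offset 1 + 4 + 4 = 9 and occupies 8 bytes.
Bytes at offsets 9..16: A7 96 C1 B1 3A 57 2E 06.
Little-endian stores the least-significant byte at the lowest address.
Reassemble most-significant byte first: 06 2E 57 3A B1 C1 96 A7 → 0x062E573AB1C196A7.
0x062E573AB1C196A7 = 445389322758231719.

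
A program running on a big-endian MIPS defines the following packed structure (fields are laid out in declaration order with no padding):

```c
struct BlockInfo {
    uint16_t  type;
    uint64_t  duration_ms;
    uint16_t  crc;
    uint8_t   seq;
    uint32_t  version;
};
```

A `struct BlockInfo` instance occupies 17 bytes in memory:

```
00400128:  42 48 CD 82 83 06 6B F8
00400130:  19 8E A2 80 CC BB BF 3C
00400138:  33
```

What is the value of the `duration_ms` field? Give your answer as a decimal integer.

`duration_ms` follows `type` (2 bytes), so it starts at byte offset 2 and occupies 8 bytes.
Bytes at offsets 2..9: CD 82 83 06 6B F8 19 8E.
In big-endian order the high byte comes first in memory.
The bytes are already most-significant first: 0xCD8283066BF8198E.
0xCD8283066BF8198E = 14808542588352076174.

14808542588352076174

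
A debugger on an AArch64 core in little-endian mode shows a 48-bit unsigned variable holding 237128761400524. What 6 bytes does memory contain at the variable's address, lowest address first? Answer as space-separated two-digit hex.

CC DC 96 D7 AA D7

237128761400524 in hexadecimal, padded to 48 bits, is 0xD7AAD796DCCC.
Split into bytes (most-significant first): D7 AA D7 96 DC CC.
Little-endian: lowest address holds the least-significant byte.
So at ascending addresses the bytes are CC DC 96 D7 AA D7.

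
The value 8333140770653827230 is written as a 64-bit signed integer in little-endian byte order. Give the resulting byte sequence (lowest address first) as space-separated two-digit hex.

8333140770653827230 in hexadecimal, padded to 64 bits, is 0x73A543614A25709E.
Split into bytes (most-significant first): 73 A5 43 61 4A 25 70 9E.
In little-endian order the low byte comes first in memory.
So at ascending addresses the bytes are 9E 70 25 4A 61 43 A5 73.

9E 70 25 4A 61 43 A5 73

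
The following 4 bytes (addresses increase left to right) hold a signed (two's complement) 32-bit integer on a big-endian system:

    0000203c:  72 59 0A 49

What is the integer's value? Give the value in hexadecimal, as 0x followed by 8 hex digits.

0x72590A49

Big-endian: lowest address holds the most-significant byte.
The bytes are already most-significant first: 0x72590A49.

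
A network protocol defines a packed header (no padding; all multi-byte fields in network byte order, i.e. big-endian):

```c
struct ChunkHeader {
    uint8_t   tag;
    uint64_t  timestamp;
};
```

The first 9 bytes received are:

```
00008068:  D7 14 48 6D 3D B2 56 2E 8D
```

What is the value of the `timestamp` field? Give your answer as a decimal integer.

1461538190834151053

`timestamp` follows `tag` (1 byte), so it starts at byte offset 1 and occupies 8 bytes.
Bytes at offsets 1..8: 14 48 6D 3D B2 56 2E 8D.
Big-endian: lowest address holds the most-significant byte.
The bytes are already most-significant first: 0x14486D3DB2562E8D.
0x14486D3DB2562E8D = 1461538190834151053.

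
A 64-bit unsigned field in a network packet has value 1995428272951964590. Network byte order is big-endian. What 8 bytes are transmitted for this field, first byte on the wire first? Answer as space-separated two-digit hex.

1B B1 2F 71 28 12 B3 AE

1995428272951964590 in hexadecimal, padded to 64 bits, is 0x1BB12F712812B3AE.
Split into bytes (most-significant first): 1B B1 2F 71 28 12 B3 AE.
Big-endian: lowest address holds the most-significant byte.
So the memory order matches the most-significant-first order: 1B B1 2F 71 28 12 B3 AE.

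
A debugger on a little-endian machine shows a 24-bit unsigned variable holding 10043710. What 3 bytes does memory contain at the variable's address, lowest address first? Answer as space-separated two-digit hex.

3E 41 99

10043710 in hexadecimal, padded to 24 bits, is 0x99413E.
Split into bytes (most-significant first): 99 41 3E.
Little-endian: lowest address holds the least-significant byte.
So at ascending addresses the bytes are 3E 41 99.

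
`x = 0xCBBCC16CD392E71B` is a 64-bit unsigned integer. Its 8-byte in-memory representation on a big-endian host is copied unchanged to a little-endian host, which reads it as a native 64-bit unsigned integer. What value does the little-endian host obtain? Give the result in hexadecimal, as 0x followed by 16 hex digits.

Stored big-endian, the bytes at ascending addresses are CB BC C1 6C D3 92 E7 1B.
Read back as little-endian, the first byte is least significant, giving 0x1BE792D36CC1BCCB.

0x1BE792D36CC1BCCB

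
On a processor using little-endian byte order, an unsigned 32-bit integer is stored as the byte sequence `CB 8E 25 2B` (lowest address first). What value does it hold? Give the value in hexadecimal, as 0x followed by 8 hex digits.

Little-endian: lowest address holds the least-significant byte.
Reassemble most-significant byte first: 2B 25 8E CB → 0x2B258ECB.

0x2B258ECB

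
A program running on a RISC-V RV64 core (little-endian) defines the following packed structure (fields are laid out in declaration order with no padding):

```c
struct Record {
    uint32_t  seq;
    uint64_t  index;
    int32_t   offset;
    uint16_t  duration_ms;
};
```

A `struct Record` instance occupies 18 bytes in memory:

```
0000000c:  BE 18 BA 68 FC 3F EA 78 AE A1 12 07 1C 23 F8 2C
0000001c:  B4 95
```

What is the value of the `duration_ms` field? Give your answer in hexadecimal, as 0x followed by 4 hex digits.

`duration_ms` follows `seq` (4 B), `index` (8 B), `offset` (4 B), so it starts at offset 4 + 8 + 4 = 16 and occupies 2 bytes.
Bytes at offsets 16..17: B4 95.
Little-endian stores the least-significant byte at the lowest address.
Reassemble most-significant byte first: 95 B4 → 0x95B4.

0x95B4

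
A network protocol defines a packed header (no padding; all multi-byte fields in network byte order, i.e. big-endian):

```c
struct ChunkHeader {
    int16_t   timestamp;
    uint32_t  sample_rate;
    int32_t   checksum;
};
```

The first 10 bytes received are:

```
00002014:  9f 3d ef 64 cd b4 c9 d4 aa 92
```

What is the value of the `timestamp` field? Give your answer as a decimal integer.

`timestamp` is the first field, at byte offset 0, occupying 2 bytes.
Bytes at offsets 0..1: 9F 3D.
Big-endian: lowest address holds the most-significant byte.
The bytes are already most-significant first: 0x9F3D.
Top bit is set, so as a signed 16-bit value this is 0x9F3D − 2^16 = -24771.

-24771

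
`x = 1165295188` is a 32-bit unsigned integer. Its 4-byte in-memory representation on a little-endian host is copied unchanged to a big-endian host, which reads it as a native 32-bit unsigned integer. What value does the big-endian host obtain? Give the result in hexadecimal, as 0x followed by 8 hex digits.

1165295188 in 32-bit hexadecimal is 0x4574FE54.
Stored little-endian, the bytes at ascending addresses are 54 FE 74 45.
Read back as big-endian, the last byte is least significant, giving 0x54FE7445.

0x54FE7445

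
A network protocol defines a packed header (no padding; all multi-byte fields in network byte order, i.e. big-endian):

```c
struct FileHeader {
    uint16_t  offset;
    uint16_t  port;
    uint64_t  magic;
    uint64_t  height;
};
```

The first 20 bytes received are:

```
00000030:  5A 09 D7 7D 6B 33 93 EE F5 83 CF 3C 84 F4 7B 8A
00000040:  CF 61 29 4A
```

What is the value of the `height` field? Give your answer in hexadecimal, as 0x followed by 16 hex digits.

0x84F47B8ACF61294A

`height` follows `offset` (2 B), `port` (2 B), `magic` (8 B), so it starts at offset 2 + 2 + 8 = 12 and occupies 8 bytes.
Bytes at offsets 12..19: 84 F4 7B 8A CF 61 29 4A.
Big-endian: lowest address holds the most-significant byte.
The bytes are already most-significant first: 0x84F47B8ACF61294A.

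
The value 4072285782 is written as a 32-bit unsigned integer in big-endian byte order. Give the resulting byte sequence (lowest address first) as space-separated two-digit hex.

4072285782 in hexadecimal, padded to 32 bits, is 0xF2BA2656.
Split into bytes (most-significant first): F2 BA 26 56.
Big-endian: lowest address holds the most-significant byte.
So the memory order matches the most-significant-first order: F2 BA 26 56.

F2 BA 26 56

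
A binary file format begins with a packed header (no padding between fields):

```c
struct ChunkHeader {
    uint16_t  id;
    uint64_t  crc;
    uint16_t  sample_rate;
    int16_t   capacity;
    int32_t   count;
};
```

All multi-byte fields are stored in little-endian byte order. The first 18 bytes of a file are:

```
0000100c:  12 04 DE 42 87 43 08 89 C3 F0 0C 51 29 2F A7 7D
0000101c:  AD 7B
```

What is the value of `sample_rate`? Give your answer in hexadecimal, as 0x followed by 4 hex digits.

`sample_rate` follows `id` (2 B), `crc` (8 B), so it starts at offset 2 + 8 = 10 and occupies 2 bytes.
Bytes at offsets 10..11: 0C 51.
Little-endian: lowest address holds the least-significant byte.
Reassemble most-significant byte first: 51 0C → 0x510C.

0x510C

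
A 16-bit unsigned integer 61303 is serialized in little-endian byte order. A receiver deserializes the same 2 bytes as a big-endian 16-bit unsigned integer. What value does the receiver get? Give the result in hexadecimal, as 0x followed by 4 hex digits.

0x77EF

61303 in 16-bit hexadecimal is 0xEF77.
Stored little-endian, the bytes at ascending addresses are 77 EF.
Read back as big-endian, the last byte is least significant, giving 0x77EF.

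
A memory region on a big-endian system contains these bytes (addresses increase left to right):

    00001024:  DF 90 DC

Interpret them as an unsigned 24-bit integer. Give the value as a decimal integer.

14651612

Big-endian stores the most-significant byte at the lowest address.
The bytes are already most-significant first: 0xDF90DC.
0xDF90DC = 14651612.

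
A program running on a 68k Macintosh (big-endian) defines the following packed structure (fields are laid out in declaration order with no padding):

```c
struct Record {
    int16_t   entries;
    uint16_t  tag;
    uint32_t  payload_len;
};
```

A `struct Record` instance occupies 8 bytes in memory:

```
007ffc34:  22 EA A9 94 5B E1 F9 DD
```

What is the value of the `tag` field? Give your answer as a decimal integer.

43412

`tag` follows `entries` (2 bytes), so it starts at byte offset 2 and occupies 2 bytes.
Bytes at offsets 2..3: A9 94.
Big-endian stores the most-significant byte at the lowest address.
The bytes are already most-significant first: 0xA994.
0xA994 = 43412.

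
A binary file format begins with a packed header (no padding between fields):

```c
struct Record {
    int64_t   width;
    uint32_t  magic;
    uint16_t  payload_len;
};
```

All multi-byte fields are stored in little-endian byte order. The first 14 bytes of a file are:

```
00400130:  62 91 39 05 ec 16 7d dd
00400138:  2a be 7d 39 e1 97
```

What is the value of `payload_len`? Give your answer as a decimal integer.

`payload_len` follows `width` (8 B), `magic` (4 B), so it starts at offset 8 + 4 = 12 and occupies 2 bytes.
Bytes at offsets 12..13: E1 97.
Little-endian: lowest address holds the least-significant byte.
Reassemble most-significant byte first: 97 E1 → 0x97E1.
0x97E1 = 38881.

38881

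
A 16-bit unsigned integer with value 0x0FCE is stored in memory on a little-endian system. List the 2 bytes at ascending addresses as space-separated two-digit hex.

CE 0F

Split into bytes (most-significant first): 0F CE.
In little-endian order the low byte comes first in memory.
So at ascending addresses the bytes are CE 0F.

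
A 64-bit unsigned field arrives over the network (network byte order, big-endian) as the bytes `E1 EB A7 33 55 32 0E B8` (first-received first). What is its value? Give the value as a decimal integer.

16279289116975304376

Big-endian: lowest address holds the most-significant byte.
The bytes are already most-significant first: 0xE1EBA73355320EB8.
0xE1EBA73355320EB8 = 16279289116975304376.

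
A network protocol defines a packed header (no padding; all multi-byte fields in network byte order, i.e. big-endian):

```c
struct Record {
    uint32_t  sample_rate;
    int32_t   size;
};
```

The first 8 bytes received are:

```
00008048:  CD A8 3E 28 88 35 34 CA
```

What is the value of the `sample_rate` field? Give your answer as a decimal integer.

`sample_rate` is the first field, at byte offset 0, occupying 4 bytes.
Bytes at offsets 0..3: CD A8 3E 28.
Big-endian stores the most-significant byte at the lowest address.
The bytes are already most-significant first: 0xCDA83E28.
0xCDA83E28 = 3450355240.

3450355240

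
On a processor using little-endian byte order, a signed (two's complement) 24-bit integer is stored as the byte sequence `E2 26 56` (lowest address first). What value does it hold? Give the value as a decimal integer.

5646050

In little-endian order the low byte comes first in memory.
Reassemble most-significant byte first: 56 26 E2 → 0x5626E2.
0x5626E2 = 5646050.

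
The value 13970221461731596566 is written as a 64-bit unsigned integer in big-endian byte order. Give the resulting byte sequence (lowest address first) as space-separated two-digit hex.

13970221461731596566 in hexadecimal, padded to 64 bits, is 0xC1E03266EC0CD916.
Split into bytes (most-significant first): C1 E0 32 66 EC 0C D9 16.
Big-endian stores the most-significant byte at the lowest address.
So the memory order matches the most-significant-first order: C1 E0 32 66 EC 0C D9 16.

C1 E0 32 66 EC 0C D9 16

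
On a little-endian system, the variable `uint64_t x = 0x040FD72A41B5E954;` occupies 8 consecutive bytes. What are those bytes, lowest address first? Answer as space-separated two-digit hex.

Split into bytes (most-significant first): 04 0F D7 2A 41 B5 E9 54.
Little-endian stores the least-significant byte at the lowest address.
So at ascending addresses the bytes are 54 E9 B5 41 2A D7 0F 04.

54 E9 B5 41 2A D7 0F 04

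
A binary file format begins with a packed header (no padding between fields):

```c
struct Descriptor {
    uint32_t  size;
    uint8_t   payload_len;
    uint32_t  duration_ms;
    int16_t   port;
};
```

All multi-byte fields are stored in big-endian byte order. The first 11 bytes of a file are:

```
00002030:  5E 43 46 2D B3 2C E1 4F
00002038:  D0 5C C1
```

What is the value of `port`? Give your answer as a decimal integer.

23745

`port` follows `size` (4 B), `payload_len` (1 B), `duration_ms` (4 B), so it starts at offset 4 + 1 + 4 = 9 and occupies 2 bytes.
Bytes at offsets 9..10: 5C C1.
Big-endian: lowest address holds the most-significant byte.
The bytes are already most-significant first: 0x5CC1.
0x5CC1 = 23745.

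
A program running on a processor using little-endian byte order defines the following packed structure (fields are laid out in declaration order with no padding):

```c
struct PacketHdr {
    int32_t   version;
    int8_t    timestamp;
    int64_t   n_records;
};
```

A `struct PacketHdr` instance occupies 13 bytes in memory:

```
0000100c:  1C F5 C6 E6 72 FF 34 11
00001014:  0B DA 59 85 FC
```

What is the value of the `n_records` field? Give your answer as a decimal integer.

-250695411225774849

`n_records` follows `version` (4 B), `timestamp` (1 B), so it starts at offset 4 + 1 = 5 and occupies 8 bytes.
Bytes at offsets 5..12: FF 34 11 0B DA 59 85 FC.
Little-endian stores the least-significant byte at the lowest address.
Reassemble most-significant byte first: FC 85 59 DA 0B 11 34 FF → 0xFC8559DA0B1134FF.
Top bit is set, so as a signed 64-bit value this is 0xFC8559DA0B1134FF − 2^64 = -250695411225774849.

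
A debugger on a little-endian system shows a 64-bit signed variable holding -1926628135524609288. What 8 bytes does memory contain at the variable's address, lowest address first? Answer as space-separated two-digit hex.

F8 52 C8 1F EB 3D 43 E5

Two's complement of -1926628135524609288 in 64 bits: 1926628135524609288 = 0x1ABCC214E037AD08; invert → 0xE5433DEB1FC852F7; add 1 → 0xE5433DEB1FC852F8.
Split into bytes (most-significant first): E5 43 3D EB 1F C8 52 F8.
Little-endian stores the least-significant byte at the lowest address.
So at ascending addresses the bytes are F8 52 C8 1F EB 3D 43 E5.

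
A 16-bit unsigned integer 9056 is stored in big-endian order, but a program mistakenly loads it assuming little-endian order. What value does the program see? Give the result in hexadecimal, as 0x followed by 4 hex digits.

0x6023

9056 in 16-bit hexadecimal is 0x2360.
Stored big-endian, the bytes at ascending addresses are 23 60.
Read back as little-endian, the first byte is least significant, giving 0x6023.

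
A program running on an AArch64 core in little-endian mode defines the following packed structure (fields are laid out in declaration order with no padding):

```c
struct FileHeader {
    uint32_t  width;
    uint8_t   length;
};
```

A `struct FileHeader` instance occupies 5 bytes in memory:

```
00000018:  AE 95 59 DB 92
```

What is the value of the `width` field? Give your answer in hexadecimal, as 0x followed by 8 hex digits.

`width` is the first field, at byte offset 0, occupying 4 bytes.
Bytes at offsets 0..3: AE 95 59 DB.
In little-endian order the low byte comes first in memory.
Reassemble most-significant byte first: DB 59 95 AE → 0xDB5995AE.

0xDB5995AE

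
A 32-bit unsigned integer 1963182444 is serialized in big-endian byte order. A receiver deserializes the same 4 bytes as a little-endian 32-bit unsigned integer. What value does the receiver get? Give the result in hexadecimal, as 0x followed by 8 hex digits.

1963182444 in 32-bit hexadecimal is 0x7503C96C.
Stored big-endian, the bytes at ascending addresses are 75 03 C9 6C.
Read back as little-endian, the first byte is least significant, giving 0x6CC90375.

0x6CC90375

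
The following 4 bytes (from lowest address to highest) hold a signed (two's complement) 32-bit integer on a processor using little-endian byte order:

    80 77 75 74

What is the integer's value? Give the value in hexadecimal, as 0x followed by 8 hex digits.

Little-endian: lowest address holds the least-significant byte.
Reassemble most-significant byte first: 74 75 77 80 → 0x74757780.

0x74757780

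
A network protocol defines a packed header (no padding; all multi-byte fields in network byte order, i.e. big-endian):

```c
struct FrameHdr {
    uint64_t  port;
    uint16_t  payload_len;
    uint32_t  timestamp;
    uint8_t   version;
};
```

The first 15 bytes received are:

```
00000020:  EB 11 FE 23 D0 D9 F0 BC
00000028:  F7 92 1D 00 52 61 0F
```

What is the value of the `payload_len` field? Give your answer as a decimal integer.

63378

`payload_len` follows `port` (8 bytes), so it starts at byte offset 8 and occupies 2 bytes.
Bytes at offsets 8..9: F7 92.
Big-endian: lowest address holds the most-significant byte.
The bytes are already most-significant first: 0xF792.
0xF792 = 63378.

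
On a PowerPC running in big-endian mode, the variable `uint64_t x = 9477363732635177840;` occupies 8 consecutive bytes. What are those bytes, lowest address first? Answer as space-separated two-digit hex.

83 86 5C 1A 02 E3 D3 70

9477363732635177840 in hexadecimal, padded to 64 bits, is 0x83865C1A02E3D370.
Split into bytes (most-significant first): 83 86 5C 1A 02 E3 D3 70.
In big-endian order the high byte comes first in memory.
So the memory order matches the most-significant-first order: 83 86 5C 1A 02 E3 D3 70.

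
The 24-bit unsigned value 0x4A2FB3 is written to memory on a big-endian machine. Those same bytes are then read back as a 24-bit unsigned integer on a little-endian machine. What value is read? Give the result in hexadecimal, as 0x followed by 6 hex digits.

0xB32F4A

Stored big-endian, the bytes at ascending addresses are 4A 2F B3.
Read back as little-endian, the first byte is least significant, giving 0xB32F4A.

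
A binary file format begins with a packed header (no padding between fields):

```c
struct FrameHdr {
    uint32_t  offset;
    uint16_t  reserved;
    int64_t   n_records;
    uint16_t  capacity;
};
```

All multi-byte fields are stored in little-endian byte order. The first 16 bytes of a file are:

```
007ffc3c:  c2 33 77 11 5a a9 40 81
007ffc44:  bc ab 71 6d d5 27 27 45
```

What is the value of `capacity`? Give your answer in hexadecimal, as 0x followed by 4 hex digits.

`capacity` follows `offset` (4 B), `reserved` (2 B), `n_records` (8 B), so it starts at offset 4 + 2 + 8 = 14 and occupies 2 bytes.
Bytes at offsets 14..15: 27 45.
In little-endian order the low byte comes first in memory.
Reassemble most-significant byte first: 45 27 → 0x4527.

0x4527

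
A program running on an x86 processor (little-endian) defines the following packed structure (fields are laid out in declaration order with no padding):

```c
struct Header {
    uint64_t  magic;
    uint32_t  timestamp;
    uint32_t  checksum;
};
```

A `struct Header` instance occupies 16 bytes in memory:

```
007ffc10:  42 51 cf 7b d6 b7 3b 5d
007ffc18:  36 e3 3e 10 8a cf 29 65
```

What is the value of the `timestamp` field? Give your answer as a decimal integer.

272556854

`timestamp` follows `magic` (8 bytes), so it starts at byte offset 8 and occupies 4 bytes.
Bytes at offsets 8..11: 36 E3 3E 10.
In little-endian order the low byte comes first in memory.
Reassemble most-significant byte first: 10 3E E3 36 → 0x103EE336.
0x103EE336 = 272556854.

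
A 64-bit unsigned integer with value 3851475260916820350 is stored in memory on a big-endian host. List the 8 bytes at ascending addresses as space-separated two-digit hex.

3851475260916820350 in hexadecimal, padded to 64 bits, is 0x357330580426E97E.
Split into bytes (most-significant first): 35 73 30 58 04 26 E9 7E.
In big-endian order the high byte comes first in memory.
So the memory order matches the most-significant-first order: 35 73 30 58 04 26 E9 7E.

35 73 30 58 04 26 E9 7E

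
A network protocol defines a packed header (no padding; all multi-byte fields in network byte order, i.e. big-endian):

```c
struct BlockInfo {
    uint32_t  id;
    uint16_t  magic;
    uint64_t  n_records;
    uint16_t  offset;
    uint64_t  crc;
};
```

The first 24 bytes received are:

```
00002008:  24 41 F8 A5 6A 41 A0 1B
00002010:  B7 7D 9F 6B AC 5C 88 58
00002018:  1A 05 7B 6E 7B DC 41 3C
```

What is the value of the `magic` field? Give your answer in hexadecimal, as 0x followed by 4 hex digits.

`magic` follows `id` (4 bytes), so it starts at byte offset 4 and occupies 2 bytes.
Bytes at offsets 4..5: 6A 41.
Big-endian: lowest address holds the most-significant byte.
The bytes are already most-significant first: 0x6A41.

0x6A41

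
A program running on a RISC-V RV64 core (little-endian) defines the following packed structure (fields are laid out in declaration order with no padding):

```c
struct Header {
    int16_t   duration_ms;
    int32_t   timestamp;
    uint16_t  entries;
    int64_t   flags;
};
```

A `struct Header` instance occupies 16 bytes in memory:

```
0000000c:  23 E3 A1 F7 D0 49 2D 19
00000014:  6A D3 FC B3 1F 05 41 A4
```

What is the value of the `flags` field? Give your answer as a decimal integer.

-6610997144281361558

`flags` follows `duration_ms` (2 B), `timestamp` (4 B), `entries` (2 B), so it starts at offset 2 + 4 + 2 = 8 and occupies 8 bytes.
Bytes at offsets 8..15: 6A D3 FC B3 1F 05 41 A4.
Little-endian stores the least-significant byte at the lowest address.
Reassemble most-significant byte first: A4 41 05 1F B3 FC D3 6A → 0xA441051FB3FCD36A.
Top bit is set, so as a signed 64-bit value this is 0xA441051FB3FCD36A − 2^64 = -6610997144281361558.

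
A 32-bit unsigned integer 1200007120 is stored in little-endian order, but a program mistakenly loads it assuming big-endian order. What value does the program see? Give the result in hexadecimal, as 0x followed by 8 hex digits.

0xD0A78647

1200007120 in 32-bit hexadecimal is 0x4786A7D0.
Stored little-endian, the bytes at ascending addresses are D0 A7 86 47.
Read back as big-endian, the last byte is least significant, giving 0xD0A78647.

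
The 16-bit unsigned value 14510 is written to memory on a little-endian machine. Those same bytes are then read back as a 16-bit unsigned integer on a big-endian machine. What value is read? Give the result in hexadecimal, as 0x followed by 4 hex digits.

0xAE38

14510 in 16-bit hexadecimal is 0x38AE.
Stored little-endian, the bytes at ascending addresses are AE 38.
Read back as big-endian, the last byte is least significant, giving 0xAE38.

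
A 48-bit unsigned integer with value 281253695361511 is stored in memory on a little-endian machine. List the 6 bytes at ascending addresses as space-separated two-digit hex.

E7 91 9A 7A CC FF

281253695361511 in hexadecimal, padded to 48 bits, is 0xFFCC7A9A91E7.
Split into bytes (most-significant first): FF CC 7A 9A 91 E7.
In little-endian order the low byte comes first in memory.
So at ascending addresses the bytes are E7 91 9A 7A CC FF.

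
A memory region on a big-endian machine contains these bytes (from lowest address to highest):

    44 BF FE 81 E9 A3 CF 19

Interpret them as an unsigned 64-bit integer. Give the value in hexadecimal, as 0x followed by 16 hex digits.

Big-endian: lowest address holds the most-significant byte.
The bytes are already most-significant first: 0x44BFFE81E9A3CF19.

0x44BFFE81E9A3CF19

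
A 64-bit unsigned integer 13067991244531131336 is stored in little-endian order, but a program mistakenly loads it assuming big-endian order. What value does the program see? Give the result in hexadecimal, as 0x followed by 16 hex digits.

0xC86331BACCD45AB5

13067991244531131336 in 64-bit hexadecimal is 0xB55AD4CCBA3163C8.
Stored little-endian, the bytes at ascending addresses are C8 63 31 BA CC D4 5A B5.
Read back as big-endian, the last byte is least significant, giving 0xC86331BACCD45AB5.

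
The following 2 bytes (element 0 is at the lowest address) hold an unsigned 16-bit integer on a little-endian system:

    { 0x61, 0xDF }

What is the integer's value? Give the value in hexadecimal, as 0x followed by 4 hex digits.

0xDF61

Little-endian: lowest address holds the least-significant byte.
Reassemble most-significant byte first: DF 61 → 0xDF61.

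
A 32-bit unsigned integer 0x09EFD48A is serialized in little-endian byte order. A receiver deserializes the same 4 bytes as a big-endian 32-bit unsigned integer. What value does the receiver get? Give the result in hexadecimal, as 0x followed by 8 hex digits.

0x8AD4EF09

Stored little-endian, the bytes at ascending addresses are 8A D4 EF 09.
Read back as big-endian, the last byte is least significant, giving 0x8AD4EF09.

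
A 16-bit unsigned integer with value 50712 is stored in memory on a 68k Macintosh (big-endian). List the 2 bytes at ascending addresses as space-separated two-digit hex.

50712 in hexadecimal, padded to 16 bits, is 0xC618.
Split into bytes (most-significant first): C6 18.
Big-endian stores the most-significant byte at the lowest address.
So the memory order matches the most-significant-first order: C6 18.

C6 18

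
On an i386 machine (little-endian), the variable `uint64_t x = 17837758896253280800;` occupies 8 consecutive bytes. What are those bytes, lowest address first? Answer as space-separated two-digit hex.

17837758896253280800 in hexadecimal, padded to 64 bits, is 0xF78C7335283DA220.
Split into bytes (most-significant first): F7 8C 73 35 28 3D A2 20.
Little-endian stores the least-significant byte at the lowest address.
So at ascending addresses the bytes are 20 A2 3D 28 35 73 8C F7.

20 A2 3D 28 35 73 8C F7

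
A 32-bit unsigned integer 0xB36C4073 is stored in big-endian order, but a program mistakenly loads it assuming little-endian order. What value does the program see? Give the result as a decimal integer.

1933601971

Stored big-endian, the bytes at ascending addresses are B3 6C 40 73.
Read back as little-endian, the first byte is least significant, giving 0x73406CB3.
0x73406CB3 = 1933601971.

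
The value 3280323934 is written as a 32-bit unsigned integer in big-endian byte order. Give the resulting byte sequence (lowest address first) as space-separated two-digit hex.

C3 85 C5 5E

3280323934 in hexadecimal, padded to 32 bits, is 0xC385C55E.
Split into bytes (most-significant first): C3 85 C5 5E.
In big-endian order the high byte comes first in memory.
So the memory order matches the most-significant-first order: C3 85 C5 5E.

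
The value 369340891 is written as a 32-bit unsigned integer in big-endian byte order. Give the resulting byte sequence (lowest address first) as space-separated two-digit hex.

16 03 B1 DB

369340891 in hexadecimal, padded to 32 bits, is 0x1603B1DB.
Split into bytes (most-significant first): 16 03 B1 DB.
Big-endian: lowest address holds the most-significant byte.
So the memory order matches the most-significant-first order: 16 03 B1 DB.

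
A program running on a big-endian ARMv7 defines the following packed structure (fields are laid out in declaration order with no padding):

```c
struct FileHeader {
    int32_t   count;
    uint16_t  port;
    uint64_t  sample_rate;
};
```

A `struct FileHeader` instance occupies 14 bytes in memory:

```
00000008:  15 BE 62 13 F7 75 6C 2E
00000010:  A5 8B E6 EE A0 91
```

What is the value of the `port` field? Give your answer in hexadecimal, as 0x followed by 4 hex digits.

0xF775

`port` follows `count` (4 bytes), so it starts at byte offset 4 and occupies 2 bytes.
Bytes at offsets 4..5: F7 75.
Big-endian: lowest address holds the most-significant byte.
The bytes are already most-significant first: 0xF775.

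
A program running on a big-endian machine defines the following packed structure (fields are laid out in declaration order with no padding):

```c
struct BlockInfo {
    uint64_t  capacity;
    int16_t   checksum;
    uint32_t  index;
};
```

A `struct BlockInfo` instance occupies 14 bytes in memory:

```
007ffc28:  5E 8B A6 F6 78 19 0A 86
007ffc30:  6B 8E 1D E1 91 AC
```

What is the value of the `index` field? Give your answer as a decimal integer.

`index` follows `capacity` (8 B), `checksum` (2 B), so it starts at offset 8 + 2 = 10 and occupies 4 bytes.
Bytes at offsets 10..13: 1D E1 91 AC.
In big-endian order the high byte comes first in memory.
The bytes are already most-significant first: 0x1DE191AC.
0x1DE191AC = 501322156.

501322156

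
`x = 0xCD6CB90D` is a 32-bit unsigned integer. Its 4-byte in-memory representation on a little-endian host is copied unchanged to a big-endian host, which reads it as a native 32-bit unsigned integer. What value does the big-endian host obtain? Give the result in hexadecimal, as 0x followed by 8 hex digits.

0x0DB96CCD

Stored little-endian, the bytes at ascending addresses are 0D B9 6C CD.
Read back as big-endian, the last byte is least significant, giving 0x0DB96CCD.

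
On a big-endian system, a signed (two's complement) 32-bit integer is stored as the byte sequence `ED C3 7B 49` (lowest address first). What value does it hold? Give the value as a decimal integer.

-305956023

Big-endian stores the most-significant byte at the lowest address.
The bytes are already most-significant first: 0xEDC37B49.
Top bit is set, so as a signed 32-bit value this is 0xEDC37B49 − 2^32 = -305956023.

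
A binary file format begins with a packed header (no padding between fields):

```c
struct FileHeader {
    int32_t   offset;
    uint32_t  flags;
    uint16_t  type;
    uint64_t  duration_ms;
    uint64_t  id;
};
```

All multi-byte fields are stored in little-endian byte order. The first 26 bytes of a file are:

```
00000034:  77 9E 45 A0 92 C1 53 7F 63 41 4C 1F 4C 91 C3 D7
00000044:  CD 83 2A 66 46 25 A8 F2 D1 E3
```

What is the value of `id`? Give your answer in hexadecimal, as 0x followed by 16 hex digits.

0xE3D1F2A82546662A

`id` follows `offset` (4 B), `flags` (4 B), `type` (2 B), `duration_ms` (8 B), so it starts at offset 4 + 4 + 2 + 8 = 18 and occupies 8 bytes.
Bytes at offsets 18..25: 2A 66 46 25 A8 F2 D1 E3.
Little-endian stores the least-significant byte at the lowest address.
Reassemble most-significant byte first: E3 D1 F2 A8 25 46 66 2A → 0xE3D1F2A82546662A.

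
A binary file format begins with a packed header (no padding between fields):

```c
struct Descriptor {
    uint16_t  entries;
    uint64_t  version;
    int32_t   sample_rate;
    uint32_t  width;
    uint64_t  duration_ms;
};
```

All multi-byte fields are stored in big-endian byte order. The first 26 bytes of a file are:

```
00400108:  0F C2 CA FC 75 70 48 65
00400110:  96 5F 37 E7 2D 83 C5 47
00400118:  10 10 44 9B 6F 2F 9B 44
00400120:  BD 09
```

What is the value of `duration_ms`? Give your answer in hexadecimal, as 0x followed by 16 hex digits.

0x449B6F2F9B44BD09

`duration_ms` follows `entries` (2 B), `version` (8 B), `sample_rate` (4 B), `width` (4 B), so it starts at offset 2 + 8 + 4 + 4 = 18 and occupies 8 bytes.
Bytes at offsets 18..25: 44 9B 6F 2F 9B 44 BD 09.
Big-endian stores the most-significant byte at the lowest address.
The bytes are already most-significant first: 0x449B6F2F9B44BD09.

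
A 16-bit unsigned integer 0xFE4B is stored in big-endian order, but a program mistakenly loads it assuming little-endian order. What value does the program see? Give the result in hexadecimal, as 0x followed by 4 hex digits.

0x4BFE

Stored big-endian, the bytes at ascending addresses are FE 4B.
Read back as little-endian, the first byte is least significant, giving 0x4BFE.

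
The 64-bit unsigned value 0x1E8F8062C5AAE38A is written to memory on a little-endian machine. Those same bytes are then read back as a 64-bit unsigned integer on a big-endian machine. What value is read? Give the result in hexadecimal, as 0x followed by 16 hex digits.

Stored little-endian, the bytes at ascending addresses are 8A E3 AA C5 62 80 8F 1E.
Read back as big-endian, the last byte is least significant, giving 0x8AE3AAC562808F1E.

0x8AE3AAC562808F1E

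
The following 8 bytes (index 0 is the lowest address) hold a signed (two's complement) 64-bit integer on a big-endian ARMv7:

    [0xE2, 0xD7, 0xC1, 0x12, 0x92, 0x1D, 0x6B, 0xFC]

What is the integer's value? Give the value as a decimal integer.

-2100998415640073220

In big-endian order the high byte comes first in memory.
The bytes are already most-significant first: 0xE2D7C112921D6BFC.
Top bit is set, so as a signed 64-bit value this is 0xE2D7C112921D6BFC − 2^64 = -2100998415640073220.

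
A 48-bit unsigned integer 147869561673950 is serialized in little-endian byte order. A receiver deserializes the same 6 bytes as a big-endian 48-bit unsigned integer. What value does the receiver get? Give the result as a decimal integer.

244472534301830

147869561673950 in 48-bit hexadecimal is 0x867C90B258DE.
Stored little-endian, the bytes at ascending addresses are DE 58 B2 90 7C 86.
Read back as big-endian, the last byte is least significant, giving 0xDE58B2907C86.
0xDE58B2907C86 = 244472534301830.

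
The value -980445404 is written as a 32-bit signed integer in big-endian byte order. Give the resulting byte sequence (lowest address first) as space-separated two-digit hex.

C5 8F 97 24

Two's complement of -980445404 in 32 bits: 980445404 = 0x3A7068DC; invert → 0xC58F9723; add 1 → 0xC58F9724.
Split into bytes (most-significant first): C5 8F 97 24.
Big-endian: lowest address holds the most-significant byte.
So the memory order matches the most-significant-first order: C5 8F 97 24.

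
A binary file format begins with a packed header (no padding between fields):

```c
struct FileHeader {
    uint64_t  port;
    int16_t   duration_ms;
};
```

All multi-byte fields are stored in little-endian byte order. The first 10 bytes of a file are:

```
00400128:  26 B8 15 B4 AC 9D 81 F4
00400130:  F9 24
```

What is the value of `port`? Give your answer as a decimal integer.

`port` is the first field, at byte offset 0, occupying 8 bytes.
Bytes at offsets 0..7: 26 B8 15 B4 AC 9D 81 F4.
In little-endian order the low byte comes first in memory.
Reassemble most-significant byte first: F4 81 9D AC B4 15 B8 26 → 0xF4819DACB415B826.
0xF4819DACB415B826 = 17618536582331349030.

17618536582331349030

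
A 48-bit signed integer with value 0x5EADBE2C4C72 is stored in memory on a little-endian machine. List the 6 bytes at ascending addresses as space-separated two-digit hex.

Split into bytes (most-significant first): 5E AD BE 2C 4C 72.
Little-endian stores the least-significant byte at the lowest address.
So at ascending addresses the bytes are 72 4C 2C BE AD 5E.

72 4C 2C BE AD 5E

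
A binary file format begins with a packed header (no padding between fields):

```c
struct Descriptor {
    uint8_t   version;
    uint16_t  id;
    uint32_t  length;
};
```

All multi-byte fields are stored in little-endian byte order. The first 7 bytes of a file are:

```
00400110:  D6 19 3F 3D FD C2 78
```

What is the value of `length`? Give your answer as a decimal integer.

`length` follows `version` (1 B), `id` (2 B), so it starts at offset 1 + 2 = 3 and occupies 4 bytes.
Bytes at offsets 3..6: 3D FD C2 78.
In little-endian order the low byte comes first in memory.
Reassemble most-significant byte first: 78 C2 FD 3D → 0x78C2FD3D.
0x78C2FD3D = 2026044733.

2026044733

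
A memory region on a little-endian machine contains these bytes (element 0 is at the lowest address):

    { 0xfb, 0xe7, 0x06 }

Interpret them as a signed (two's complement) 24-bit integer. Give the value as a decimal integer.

452603

Little-endian stores the least-significant byte at the lowest address.
Reassemble most-significant byte first: 06 E7 FB → 0x06E7FB.
0x06E7FB = 452603.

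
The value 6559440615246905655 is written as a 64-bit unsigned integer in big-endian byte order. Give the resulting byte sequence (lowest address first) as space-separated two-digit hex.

5B 07 D0 7C 75 0F C1 37

6559440615246905655 in hexadecimal, padded to 64 bits, is 0x5B07D07C750FC137.
Split into bytes (most-significant first): 5B 07 D0 7C 75 0F C1 37.
Big-endian stores the most-significant byte at the lowest address.
So the memory order matches the most-significant-first order: 5B 07 D0 7C 75 0F C1 37.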